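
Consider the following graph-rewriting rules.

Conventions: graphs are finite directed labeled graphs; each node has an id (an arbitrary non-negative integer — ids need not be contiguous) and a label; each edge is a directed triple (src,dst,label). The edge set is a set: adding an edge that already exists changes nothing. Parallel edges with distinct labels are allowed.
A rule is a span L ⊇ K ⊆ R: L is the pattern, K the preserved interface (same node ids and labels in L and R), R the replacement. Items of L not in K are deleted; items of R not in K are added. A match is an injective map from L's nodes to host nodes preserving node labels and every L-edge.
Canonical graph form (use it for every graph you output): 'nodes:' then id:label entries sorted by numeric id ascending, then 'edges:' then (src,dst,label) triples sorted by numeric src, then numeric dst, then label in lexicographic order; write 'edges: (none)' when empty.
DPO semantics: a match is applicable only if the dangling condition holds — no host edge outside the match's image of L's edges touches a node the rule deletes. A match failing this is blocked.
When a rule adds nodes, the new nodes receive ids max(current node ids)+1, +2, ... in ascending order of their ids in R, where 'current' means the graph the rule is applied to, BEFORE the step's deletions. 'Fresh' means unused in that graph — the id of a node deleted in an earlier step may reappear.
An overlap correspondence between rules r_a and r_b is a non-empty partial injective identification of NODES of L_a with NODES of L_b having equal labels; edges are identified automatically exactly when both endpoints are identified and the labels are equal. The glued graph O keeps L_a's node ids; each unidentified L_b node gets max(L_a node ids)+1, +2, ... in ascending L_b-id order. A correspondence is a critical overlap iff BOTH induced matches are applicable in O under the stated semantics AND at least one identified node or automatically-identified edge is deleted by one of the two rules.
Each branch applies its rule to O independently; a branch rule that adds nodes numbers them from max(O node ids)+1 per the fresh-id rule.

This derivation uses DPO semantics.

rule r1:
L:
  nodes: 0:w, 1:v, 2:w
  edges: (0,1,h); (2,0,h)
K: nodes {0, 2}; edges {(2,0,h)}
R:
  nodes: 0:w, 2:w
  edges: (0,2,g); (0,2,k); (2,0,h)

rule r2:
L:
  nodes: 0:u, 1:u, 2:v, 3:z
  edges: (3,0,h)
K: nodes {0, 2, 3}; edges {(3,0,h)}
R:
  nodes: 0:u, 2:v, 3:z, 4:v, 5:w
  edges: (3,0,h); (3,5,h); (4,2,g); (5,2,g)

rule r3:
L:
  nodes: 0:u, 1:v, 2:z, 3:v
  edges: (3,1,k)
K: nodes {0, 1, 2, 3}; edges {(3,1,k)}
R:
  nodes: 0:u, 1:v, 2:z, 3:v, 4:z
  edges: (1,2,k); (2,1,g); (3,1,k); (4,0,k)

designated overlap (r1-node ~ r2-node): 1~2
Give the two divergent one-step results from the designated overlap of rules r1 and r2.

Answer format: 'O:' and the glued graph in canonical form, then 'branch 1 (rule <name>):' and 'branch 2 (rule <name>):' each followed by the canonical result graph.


O:
nodes: 0:w, 1:v, 2:w, 3:u, 4:u, 5:z
edges: (0,1,h); (2,0,h); (5,3,h)
branch 1 (rule r1):
nodes: 0:w, 2:w, 3:u, 4:u, 5:z
edges: (0,2,g); (0,2,k); (2,0,h); (5,3,h)
branch 2 (rule r2):
nodes: 0:w, 1:v, 2:w, 3:u, 5:z, 6:v, 7:w
edges: (0,1,h); (2,0,h); (5,3,h); (5,7,h); (6,1,g); (7,1,g)


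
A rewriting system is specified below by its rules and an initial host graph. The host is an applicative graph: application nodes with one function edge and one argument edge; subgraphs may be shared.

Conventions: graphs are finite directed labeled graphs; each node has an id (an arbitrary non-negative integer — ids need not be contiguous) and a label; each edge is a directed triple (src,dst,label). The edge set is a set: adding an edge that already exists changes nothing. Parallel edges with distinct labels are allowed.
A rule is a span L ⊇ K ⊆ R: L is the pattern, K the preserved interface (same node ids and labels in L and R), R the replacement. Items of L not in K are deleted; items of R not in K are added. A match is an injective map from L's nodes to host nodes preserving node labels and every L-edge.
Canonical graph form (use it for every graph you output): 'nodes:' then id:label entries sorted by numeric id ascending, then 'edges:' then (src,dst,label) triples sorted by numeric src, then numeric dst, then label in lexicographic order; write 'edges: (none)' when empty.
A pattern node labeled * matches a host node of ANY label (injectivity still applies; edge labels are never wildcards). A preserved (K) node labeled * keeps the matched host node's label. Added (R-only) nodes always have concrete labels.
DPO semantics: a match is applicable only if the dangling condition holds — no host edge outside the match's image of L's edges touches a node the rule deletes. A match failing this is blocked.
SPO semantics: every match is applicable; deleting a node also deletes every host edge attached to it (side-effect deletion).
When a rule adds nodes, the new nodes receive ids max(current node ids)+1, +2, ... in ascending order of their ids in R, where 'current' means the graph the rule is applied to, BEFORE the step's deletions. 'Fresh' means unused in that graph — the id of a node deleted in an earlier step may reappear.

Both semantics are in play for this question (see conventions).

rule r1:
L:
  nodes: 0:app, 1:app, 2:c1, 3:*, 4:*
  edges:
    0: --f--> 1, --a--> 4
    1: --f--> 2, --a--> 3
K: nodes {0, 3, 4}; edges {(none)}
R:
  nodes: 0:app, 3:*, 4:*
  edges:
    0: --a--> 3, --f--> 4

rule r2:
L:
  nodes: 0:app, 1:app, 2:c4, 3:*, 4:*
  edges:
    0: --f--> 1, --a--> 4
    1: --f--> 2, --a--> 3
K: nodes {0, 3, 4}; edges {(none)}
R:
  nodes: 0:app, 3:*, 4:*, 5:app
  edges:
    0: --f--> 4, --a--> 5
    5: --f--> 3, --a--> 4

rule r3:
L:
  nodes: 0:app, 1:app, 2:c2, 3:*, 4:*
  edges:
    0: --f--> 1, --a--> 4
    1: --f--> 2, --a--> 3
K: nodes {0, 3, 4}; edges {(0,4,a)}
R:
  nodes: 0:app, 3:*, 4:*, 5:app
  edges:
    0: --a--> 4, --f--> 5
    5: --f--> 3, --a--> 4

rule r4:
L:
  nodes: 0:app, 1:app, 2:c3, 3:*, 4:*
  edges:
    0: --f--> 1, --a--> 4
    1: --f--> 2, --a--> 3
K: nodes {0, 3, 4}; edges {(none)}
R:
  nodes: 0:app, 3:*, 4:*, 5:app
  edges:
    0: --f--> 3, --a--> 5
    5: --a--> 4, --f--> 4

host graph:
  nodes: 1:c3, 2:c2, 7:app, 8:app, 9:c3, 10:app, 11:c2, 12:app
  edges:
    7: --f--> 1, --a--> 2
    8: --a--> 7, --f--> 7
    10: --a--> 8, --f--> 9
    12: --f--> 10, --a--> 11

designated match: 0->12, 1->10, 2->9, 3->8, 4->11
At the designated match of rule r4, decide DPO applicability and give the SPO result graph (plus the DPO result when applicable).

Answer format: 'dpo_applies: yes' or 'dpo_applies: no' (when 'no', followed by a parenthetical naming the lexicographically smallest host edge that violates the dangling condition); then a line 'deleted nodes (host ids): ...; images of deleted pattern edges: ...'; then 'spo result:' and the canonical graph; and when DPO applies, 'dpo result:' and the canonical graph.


dpo_applies: yes
deleted nodes (host ids): 9, 10; images of deleted pattern edges: (10,8,a); (10,9,f); (12,10,f); (12,11,a)
spo result:
nodes: 1:c3, 2:c2, 7:app, 8:app, 11:c2, 12:app, 13:app
edges: (7,1,f); (7,2,a); (8,7,a); (8,7,f); (12,8,f); (12,13,a); (13,11,a); (13,11,f)
dpo result:
nodes: 1:c3, 2:c2, 7:app, 8:app, 11:c2, 12:app, 13:app
edges: (7,1,f); (7,2,a); (8,7,a); (8,7,f); (12,8,f); (12,13,a); (13,11,a); (13,11,f)


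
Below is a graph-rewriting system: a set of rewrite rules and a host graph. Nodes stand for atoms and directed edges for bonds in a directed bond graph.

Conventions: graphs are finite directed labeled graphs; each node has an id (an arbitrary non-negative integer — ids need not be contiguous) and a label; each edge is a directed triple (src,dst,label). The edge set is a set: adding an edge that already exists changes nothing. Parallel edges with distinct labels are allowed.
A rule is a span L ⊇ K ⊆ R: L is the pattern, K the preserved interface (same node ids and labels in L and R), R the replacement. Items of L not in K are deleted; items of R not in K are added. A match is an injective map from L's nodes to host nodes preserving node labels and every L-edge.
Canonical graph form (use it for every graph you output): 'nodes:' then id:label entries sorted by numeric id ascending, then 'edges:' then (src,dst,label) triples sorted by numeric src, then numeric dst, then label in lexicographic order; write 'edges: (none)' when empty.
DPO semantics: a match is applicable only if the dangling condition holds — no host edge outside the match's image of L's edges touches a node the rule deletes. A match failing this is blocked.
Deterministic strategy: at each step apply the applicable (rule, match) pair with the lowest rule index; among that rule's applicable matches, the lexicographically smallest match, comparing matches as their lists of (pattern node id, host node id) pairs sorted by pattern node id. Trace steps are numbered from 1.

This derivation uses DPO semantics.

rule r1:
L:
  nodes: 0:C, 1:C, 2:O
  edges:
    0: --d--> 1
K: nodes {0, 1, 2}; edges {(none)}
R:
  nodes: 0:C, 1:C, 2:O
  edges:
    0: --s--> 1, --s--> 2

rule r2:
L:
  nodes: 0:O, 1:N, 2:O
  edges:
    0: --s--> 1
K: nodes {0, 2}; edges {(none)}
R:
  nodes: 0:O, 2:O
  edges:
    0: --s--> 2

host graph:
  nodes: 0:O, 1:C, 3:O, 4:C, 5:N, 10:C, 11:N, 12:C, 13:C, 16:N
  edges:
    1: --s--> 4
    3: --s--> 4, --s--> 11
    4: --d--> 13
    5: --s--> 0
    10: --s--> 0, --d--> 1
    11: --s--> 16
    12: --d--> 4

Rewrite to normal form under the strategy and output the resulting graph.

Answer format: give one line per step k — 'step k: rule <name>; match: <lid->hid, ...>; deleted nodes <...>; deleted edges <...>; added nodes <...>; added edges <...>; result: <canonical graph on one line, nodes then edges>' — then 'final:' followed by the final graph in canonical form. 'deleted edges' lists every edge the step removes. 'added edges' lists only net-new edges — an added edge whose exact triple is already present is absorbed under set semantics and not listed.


step 1: rule r1; match: 0->4, 1->13, 2->0; deleted nodes (none); deleted edges (4,13,d); added nodes (none); added edges (4,0,s); (4,13,s); result: nodes: 0:O, 1:C, 3:O, 4:C, 5:N, 10:C, 11:N, 12:C, 13:C, 16:N edges: (1,4,s); (3,4,s); (3,11,s); (4,0,s); (4,13,s); (5,0,s); (10,0,s); (10,1,d); (11,16,s); (12,4,d)
step 2: rule r1; match: 0->10, 1->1, 2->0; deleted nodes (none); deleted edges (10,1,d); added nodes (none); added edges (10,1,s); result: nodes: 0:O, 1:C, 3:O, 4:C, 5:N, 10:C, 11:N, 12:C, 13:C, 16:N edges: (1,4,s); (3,4,s); (3,11,s); (4,0,s); (4,13,s); (5,0,s); (10,0,s); (10,1,s); (11,16,s); (12,4,d)
step 3: rule r1; match: 0->12, 1->4, 2->0; deleted nodes (none); deleted edges (12,4,d); added nodes (none); added edges (12,0,s); (12,4,s); result: nodes: 0:O, 1:C, 3:O, 4:C, 5:N, 10:C, 11:N, 12:C, 13:C, 16:N edges: (1,4,s); (3,4,s); (3,11,s); (4,0,s); (4,13,s); (5,0,s); (10,0,s); (10,1,s); (11,16,s); (12,0,s); (12,4,s)
final:
nodes: 0:O, 1:C, 3:O, 4:C, 5:N, 10:C, 11:N, 12:C, 13:C, 16:N
edges: (1,4,s); (3,4,s); (3,11,s); (4,0,s); (4,13,s); (5,0,s); (10,0,s); (10,1,s); (11,16,s); (12,0,s); (12,4,s)


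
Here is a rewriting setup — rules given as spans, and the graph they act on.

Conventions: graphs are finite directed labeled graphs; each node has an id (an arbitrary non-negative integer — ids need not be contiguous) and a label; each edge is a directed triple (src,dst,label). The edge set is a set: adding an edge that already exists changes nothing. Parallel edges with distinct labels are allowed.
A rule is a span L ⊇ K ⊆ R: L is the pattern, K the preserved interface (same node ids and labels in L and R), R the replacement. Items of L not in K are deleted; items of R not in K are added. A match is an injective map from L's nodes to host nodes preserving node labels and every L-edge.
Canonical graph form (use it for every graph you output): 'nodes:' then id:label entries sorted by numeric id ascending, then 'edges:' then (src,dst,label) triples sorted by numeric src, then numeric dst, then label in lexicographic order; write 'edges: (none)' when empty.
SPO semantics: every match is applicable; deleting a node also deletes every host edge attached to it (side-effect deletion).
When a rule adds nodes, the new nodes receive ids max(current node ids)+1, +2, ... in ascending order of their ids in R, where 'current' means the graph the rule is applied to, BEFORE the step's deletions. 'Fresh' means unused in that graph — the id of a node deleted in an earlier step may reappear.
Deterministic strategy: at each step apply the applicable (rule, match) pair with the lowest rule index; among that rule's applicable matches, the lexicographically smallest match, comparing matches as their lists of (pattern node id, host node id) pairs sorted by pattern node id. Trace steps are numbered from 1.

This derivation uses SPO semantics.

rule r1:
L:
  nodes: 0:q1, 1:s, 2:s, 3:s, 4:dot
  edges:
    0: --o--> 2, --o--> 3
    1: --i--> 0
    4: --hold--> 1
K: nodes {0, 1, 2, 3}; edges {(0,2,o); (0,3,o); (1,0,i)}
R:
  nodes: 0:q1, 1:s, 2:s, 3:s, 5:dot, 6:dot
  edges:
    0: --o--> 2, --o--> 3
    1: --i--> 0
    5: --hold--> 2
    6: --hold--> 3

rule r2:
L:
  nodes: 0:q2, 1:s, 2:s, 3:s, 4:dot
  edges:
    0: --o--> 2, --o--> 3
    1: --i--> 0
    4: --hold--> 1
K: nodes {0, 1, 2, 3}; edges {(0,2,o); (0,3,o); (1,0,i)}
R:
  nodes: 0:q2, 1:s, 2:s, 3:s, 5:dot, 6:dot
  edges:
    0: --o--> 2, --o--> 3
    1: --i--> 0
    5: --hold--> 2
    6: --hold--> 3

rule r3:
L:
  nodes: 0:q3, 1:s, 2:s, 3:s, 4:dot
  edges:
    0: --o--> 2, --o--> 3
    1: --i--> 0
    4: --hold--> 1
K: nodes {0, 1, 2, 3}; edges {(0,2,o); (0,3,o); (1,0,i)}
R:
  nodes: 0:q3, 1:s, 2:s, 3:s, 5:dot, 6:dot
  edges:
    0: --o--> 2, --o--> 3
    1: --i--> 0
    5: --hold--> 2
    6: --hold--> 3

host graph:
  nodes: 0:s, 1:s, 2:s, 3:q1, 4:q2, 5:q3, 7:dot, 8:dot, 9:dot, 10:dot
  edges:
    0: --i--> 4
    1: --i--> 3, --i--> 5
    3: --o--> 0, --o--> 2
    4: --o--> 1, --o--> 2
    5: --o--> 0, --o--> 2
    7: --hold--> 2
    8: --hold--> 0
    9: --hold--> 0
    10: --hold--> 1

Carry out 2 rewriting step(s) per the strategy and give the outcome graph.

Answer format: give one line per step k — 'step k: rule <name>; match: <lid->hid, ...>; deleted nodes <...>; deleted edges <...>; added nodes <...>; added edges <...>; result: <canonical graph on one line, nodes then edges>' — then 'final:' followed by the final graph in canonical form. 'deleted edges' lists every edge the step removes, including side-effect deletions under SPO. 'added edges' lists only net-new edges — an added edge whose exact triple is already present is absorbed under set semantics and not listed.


step 1: rule r1; match: 0->3, 1->1, 2->0, 3->2, 4->10; deleted nodes 10; deleted edges (10,1,hold); added nodes 11, 12; added edges (11,0,hold); (12,2,hold); result: nodes: 0:s, 1:s, 2:s, 3:q1, 4:q2, 5:q3, 7:dot, 8:dot, 9:dot, 11:dot, 12:dot edges: (0,4,i); (1,3,i); (1,5,i); (3,0,o); (3,2,o); (4,1,o); (4,2,o); (5,0,o); (5,2,o); (7,2,hold); (8,0,hold); (9,0,hold); (11,0,hold); (12,2,hold)
step 2: rule r2; match: 0->4, 1->0, 2->1, 3->2, 4->8; deleted nodes 8; deleted edges (8,0,hold); added nodes 13, 14; added edges (13,1,hold); (14,2,hold); result: nodes: 0:s, 1:s, 2:s, 3:q1, 4:q2, 5:q3, 7:dot, 9:dot, 11:dot, 12:dot, 13:dot, 14:dot edges: (0,4,i); (1,3,i); (1,5,i); (3,0,o); (3,2,o); (4,1,o); (4,2,o); (5,0,o); (5,2,o); (7,2,hold); (9,0,hold); (11,0,hold); (12,2,hold); (13,1,hold); (14,2,hold)
final:
nodes: 0:s, 1:s, 2:s, 3:q1, 4:q2, 5:q3, 7:dot, 9:dot, 11:dot, 12:dot, 13:dot, 14:dot
edges: (0,4,i); (1,3,i); (1,5,i); (3,0,o); (3,2,o); (4,1,o); (4,2,o); (5,0,o); (5,2,o); (7,2,hold); (9,0,hold); (11,0,hold); (12,2,hold); (13,1,hold); (14,2,hold)


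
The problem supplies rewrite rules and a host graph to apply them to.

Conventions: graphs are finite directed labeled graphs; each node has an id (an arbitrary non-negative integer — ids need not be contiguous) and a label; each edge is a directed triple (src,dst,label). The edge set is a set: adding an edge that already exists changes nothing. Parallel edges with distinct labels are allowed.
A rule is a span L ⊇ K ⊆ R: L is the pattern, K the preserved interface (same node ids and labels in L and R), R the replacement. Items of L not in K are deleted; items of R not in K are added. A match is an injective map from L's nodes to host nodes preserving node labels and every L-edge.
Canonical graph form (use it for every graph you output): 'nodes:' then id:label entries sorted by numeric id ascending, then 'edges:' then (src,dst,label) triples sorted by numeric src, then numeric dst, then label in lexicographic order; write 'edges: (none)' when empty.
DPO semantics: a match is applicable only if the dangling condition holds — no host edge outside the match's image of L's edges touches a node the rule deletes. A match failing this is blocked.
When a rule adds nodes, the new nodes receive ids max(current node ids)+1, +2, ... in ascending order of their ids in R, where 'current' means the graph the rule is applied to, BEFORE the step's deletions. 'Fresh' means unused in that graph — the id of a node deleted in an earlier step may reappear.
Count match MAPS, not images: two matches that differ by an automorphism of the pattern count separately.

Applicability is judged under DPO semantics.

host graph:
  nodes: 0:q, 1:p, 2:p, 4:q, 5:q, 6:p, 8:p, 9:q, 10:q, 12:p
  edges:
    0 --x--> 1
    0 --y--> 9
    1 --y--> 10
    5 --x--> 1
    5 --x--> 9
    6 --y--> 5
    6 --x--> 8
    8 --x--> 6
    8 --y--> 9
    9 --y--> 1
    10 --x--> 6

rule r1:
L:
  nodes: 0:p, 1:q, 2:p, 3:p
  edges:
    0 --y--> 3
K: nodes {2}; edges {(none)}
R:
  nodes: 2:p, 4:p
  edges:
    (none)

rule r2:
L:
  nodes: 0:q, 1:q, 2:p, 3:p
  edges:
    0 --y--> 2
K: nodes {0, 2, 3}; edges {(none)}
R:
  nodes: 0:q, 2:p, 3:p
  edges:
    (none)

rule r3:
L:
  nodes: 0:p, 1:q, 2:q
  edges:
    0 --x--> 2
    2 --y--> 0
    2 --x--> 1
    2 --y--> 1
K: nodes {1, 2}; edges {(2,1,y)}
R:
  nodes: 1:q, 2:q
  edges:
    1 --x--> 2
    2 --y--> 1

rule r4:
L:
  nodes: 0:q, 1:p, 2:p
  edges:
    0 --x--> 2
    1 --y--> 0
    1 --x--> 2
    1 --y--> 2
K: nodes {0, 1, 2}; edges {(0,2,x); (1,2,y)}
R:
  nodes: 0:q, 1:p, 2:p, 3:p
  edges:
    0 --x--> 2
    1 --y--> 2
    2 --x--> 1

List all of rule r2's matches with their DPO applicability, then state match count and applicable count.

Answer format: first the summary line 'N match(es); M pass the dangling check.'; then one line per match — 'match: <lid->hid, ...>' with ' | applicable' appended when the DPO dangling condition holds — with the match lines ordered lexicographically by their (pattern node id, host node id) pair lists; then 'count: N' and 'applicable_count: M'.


16 match(es); 4 pass the dangling check.
match: 0->9, 1->0, 2->1, 3->2
match: 0->9, 1->0, 2->1, 3->6
match: 0->9, 1->0, 2->1, 3->8
match: 0->9, 1->0, 2->1, 3->12
match: 0->9, 1->4, 2->1, 3->2 | applicable
match: 0->9, 1->4, 2->1, 3->6 | applicable
match: 0->9, 1->4, 2->1, 3->8 | applicable
match: 0->9, 1->4, 2->1, 3->12 | applicable
match: 0->9, 1->5, 2->1, 3->2
match: 0->9, 1->5, 2->1, 3->6
match: 0->9, 1->5, 2->1, 3->8
match: 0->9, 1->5, 2->1, 3->12
match: 0->9, 1->10, 2->1, 3->2
match: 0->9, 1->10, 2->1, 3->6
match: 0->9, 1->10, 2->1, 3->8
match: 0->9, 1->10, 2->1, 3->12
count: 16
applicable_count: 4


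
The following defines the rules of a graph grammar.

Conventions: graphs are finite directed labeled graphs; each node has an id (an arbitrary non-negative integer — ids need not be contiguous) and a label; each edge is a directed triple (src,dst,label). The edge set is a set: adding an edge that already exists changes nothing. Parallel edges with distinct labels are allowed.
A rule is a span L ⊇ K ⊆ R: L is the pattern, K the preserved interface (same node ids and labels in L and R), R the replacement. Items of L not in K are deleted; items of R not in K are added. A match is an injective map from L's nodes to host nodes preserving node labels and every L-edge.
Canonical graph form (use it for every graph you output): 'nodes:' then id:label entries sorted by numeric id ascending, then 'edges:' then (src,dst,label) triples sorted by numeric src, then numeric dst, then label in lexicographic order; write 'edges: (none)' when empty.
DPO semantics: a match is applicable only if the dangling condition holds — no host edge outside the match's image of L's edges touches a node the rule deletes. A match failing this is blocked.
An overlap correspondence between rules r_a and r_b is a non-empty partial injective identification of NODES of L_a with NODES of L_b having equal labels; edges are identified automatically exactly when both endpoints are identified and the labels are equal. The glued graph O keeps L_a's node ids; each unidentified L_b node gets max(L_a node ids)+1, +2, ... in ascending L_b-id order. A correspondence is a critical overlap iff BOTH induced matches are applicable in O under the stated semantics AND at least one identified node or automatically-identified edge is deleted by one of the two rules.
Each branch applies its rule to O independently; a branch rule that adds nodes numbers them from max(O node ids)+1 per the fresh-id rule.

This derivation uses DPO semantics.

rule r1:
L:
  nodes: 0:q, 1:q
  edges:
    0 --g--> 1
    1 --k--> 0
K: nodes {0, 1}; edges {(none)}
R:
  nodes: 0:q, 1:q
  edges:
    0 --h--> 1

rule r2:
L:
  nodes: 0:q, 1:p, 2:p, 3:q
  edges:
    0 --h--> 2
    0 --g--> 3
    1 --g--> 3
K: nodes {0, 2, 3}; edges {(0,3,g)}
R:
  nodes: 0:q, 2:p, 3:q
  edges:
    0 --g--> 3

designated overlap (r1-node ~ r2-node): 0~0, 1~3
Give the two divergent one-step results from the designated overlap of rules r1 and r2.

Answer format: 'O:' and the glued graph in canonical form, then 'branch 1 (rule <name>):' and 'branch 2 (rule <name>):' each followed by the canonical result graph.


O:
nodes: 0:q, 1:q, 2:p, 3:p
edges: (0,1,g); (0,3,h); (1,0,k); (2,1,g)
branch 1 (rule r1):
nodes: 0:q, 1:q, 2:p, 3:p
edges: (0,1,h); (0,3,h); (2,1,g)
branch 2 (rule r2):
nodes: 0:q, 1:q, 3:p
edges: (0,1,g); (1,0,k)


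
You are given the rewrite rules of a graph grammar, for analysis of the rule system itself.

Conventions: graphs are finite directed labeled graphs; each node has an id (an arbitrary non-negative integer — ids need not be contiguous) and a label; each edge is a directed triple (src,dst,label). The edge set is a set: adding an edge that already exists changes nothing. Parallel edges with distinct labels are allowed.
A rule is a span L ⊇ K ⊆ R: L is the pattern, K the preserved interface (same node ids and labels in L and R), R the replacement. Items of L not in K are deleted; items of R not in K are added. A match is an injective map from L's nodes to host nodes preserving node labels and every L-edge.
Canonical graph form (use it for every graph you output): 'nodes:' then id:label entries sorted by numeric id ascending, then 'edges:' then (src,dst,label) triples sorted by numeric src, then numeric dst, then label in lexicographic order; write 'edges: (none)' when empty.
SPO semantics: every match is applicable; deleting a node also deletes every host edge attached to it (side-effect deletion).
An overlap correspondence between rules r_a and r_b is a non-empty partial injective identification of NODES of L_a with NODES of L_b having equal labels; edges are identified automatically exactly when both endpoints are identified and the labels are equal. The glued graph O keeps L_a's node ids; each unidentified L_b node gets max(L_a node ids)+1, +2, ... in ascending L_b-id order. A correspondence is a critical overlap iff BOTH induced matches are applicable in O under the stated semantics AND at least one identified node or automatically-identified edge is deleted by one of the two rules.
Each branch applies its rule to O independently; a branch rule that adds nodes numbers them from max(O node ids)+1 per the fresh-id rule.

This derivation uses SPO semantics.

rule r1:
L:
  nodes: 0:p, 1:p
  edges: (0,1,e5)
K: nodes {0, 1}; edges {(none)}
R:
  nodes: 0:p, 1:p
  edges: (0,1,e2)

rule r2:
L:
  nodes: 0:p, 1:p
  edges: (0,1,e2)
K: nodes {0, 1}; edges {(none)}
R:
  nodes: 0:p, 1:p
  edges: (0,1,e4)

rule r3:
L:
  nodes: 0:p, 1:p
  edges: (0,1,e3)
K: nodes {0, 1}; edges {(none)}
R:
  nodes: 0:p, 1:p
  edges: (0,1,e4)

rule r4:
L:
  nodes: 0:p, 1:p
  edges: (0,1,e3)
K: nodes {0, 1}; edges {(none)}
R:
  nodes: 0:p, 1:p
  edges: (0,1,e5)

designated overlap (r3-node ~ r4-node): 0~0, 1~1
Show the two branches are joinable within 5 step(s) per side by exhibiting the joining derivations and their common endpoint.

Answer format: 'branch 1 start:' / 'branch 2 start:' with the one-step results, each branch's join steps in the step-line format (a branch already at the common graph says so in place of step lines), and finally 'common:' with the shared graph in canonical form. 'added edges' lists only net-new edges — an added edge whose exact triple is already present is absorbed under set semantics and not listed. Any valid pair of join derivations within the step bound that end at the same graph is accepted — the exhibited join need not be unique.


branch 1 start:
nodes: 0:p, 1:p
edges: (0,1,e4)
branch 2 start:
nodes: 0:p, 1:p
edges: (0,1,e5)
branch 1: already at the common graph (0 steps)
branch 2 step 1: rule r1; match: 0->0, 1->1; deleted nodes (none); deleted edges (0,1,e5); added nodes (none); added edges (0,1,e2); result: nodes: 0:p, 1:p edges: (0,1,e2)
branch 2 step 2: rule r2; match: 0->0, 1->1; deleted nodes (none); deleted edges (0,1,e2); added nodes (none); added edges (0,1,e4); result: nodes: 0:p, 1:p edges: (0,1,e4)
common:
nodes: 0:p, 1:p
edges: (0,1,e4)


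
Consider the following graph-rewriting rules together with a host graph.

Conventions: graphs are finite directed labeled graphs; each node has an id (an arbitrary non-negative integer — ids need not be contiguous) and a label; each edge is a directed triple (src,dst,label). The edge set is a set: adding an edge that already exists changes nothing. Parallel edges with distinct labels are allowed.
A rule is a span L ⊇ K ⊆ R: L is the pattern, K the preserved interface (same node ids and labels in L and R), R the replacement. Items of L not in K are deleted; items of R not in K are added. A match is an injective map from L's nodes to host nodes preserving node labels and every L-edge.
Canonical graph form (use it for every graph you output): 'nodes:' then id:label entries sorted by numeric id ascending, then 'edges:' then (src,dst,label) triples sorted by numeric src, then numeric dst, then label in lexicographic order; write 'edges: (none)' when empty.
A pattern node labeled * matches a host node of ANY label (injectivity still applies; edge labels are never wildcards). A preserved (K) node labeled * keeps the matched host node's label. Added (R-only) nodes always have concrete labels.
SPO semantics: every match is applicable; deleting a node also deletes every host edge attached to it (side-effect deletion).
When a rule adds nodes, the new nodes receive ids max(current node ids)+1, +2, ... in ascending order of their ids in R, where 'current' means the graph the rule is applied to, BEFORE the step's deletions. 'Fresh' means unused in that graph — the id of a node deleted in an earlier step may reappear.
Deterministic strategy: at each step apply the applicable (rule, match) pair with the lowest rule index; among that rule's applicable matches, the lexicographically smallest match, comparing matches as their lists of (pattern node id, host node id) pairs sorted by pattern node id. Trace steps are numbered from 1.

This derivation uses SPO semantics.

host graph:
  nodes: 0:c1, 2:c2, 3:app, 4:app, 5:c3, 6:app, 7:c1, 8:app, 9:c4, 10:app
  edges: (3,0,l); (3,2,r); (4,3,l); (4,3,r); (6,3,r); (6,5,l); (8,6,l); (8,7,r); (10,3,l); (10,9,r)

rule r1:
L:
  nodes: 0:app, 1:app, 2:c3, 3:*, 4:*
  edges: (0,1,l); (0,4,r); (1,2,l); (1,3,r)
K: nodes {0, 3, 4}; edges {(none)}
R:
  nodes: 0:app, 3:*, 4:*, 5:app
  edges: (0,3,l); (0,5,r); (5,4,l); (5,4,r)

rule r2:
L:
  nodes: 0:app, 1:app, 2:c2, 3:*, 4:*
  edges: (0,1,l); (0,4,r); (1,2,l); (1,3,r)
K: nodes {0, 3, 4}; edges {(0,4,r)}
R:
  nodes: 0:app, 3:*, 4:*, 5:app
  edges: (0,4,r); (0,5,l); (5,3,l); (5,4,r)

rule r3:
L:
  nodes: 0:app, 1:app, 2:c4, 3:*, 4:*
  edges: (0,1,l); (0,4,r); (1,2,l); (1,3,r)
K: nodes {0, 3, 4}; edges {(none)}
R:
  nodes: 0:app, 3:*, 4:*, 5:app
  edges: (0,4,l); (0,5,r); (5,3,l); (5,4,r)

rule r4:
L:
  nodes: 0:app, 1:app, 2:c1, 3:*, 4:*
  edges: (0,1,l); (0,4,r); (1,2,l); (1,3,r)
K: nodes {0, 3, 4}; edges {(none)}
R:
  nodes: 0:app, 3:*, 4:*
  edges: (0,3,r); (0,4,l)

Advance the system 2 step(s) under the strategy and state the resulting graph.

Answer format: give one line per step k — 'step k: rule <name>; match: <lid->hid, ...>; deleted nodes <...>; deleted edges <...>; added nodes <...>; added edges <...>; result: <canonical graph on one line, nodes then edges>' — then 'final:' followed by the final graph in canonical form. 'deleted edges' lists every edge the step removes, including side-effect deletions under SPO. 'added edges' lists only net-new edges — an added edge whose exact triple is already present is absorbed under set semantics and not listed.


step 1: rule r1; match: 0->8, 1->6, 2->5, 3->3, 4->7; deleted nodes 5, 6; deleted edges (6,3,r); (6,5,l); (8,6,l); (8,7,r); added nodes 11; added edges (8,3,l); (8,11,r); (11,7,l); (11,7,r); result: nodes: 0:c1, 2:c2, 3:app, 4:app, 7:c1, 8:app, 9:c4, 10:app, 11:app edges: (3,0,l); (3,2,r); (4,3,l); (4,3,r); (8,3,l); (8,11,r); (10,3,l); (10,9,r); (11,7,l); (11,7,r)
step 2: rule r4; match: 0->8, 1->3, 2->0, 3->2, 4->11; deleted nodes 0, 3; deleted edges (3,0,l); (3,2,r); (4,3,l); (4,3,r); (8,3,l); (8,11,r); (10,3,l); added nodes (none); added edges (8,2,r); (8,11,l); result: nodes: 2:c2, 4:app, 7:c1, 8:app, 9:c4, 10:app, 11:app edges: (8,2,r); (8,11,l); (10,9,r); (11,7,l); (11,7,r)
final:
nodes: 2:c2, 4:app, 7:c1, 8:app, 9:c4, 10:app, 11:app
edges: (8,2,r); (8,11,l); (10,9,r); (11,7,l); (11,7,r)


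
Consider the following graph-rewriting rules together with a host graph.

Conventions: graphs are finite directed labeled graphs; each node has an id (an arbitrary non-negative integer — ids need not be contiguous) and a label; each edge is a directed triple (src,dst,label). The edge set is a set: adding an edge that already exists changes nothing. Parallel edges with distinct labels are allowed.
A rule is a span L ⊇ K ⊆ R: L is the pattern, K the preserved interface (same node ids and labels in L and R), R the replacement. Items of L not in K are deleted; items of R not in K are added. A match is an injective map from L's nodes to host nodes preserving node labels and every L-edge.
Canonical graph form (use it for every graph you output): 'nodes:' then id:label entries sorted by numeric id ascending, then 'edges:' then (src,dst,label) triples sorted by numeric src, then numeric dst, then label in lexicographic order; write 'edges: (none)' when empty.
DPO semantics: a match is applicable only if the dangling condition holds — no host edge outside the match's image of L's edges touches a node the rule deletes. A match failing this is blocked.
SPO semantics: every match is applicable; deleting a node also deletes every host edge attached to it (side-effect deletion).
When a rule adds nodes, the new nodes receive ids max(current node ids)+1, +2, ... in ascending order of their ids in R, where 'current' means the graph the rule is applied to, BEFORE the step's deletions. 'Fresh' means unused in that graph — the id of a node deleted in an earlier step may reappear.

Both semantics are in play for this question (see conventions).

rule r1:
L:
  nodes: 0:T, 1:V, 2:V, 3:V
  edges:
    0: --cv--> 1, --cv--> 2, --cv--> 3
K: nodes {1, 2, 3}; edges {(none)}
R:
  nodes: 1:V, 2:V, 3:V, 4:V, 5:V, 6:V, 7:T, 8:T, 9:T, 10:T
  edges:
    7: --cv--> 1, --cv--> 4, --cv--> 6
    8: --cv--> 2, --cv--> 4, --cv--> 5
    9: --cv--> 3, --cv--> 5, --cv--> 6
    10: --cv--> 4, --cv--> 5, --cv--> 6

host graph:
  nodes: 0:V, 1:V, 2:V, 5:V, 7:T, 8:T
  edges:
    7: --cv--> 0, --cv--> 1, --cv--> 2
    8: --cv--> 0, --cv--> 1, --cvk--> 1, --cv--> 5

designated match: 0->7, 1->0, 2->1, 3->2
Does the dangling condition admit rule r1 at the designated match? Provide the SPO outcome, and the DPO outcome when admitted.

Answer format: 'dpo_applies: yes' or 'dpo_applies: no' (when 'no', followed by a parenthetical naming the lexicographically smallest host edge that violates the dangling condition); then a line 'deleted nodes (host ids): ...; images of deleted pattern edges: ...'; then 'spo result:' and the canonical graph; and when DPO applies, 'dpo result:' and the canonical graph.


dpo_applies: yes
deleted nodes (host ids): 7; images of deleted pattern edges: (7,0,cv); (7,1,cv); (7,2,cv)
spo result:
nodes: 0:V, 1:V, 2:V, 5:V, 8:T, 9:V, 10:V, 11:V, 12:T, 13:T, 14:T, 15:T
edges: (8,0,cv); (8,1,cv); (8,1,cvk); (8,5,cv); (12,0,cv); (12,9,cv); (12,11,cv); (13,1,cv); (13,9,cv); (13,10,cv); (14,2,cv); (14,10,cv); (14,11,cv); (15,9,cv); (15,10,cv); (15,11,cv)
dpo result:
nodes: 0:V, 1:V, 2:V, 5:V, 8:T, 9:V, 10:V, 11:V, 12:T, 13:T, 14:T, 15:T
edges: (8,0,cv); (8,1,cv); (8,1,cvk); (8,5,cv); (12,0,cv); (12,9,cv); (12,11,cv); (13,1,cv); (13,9,cv); (13,10,cv); (14,2,cv); (14,10,cv); (14,11,cv); (15,9,cv); (15,10,cv); (15,11,cv)


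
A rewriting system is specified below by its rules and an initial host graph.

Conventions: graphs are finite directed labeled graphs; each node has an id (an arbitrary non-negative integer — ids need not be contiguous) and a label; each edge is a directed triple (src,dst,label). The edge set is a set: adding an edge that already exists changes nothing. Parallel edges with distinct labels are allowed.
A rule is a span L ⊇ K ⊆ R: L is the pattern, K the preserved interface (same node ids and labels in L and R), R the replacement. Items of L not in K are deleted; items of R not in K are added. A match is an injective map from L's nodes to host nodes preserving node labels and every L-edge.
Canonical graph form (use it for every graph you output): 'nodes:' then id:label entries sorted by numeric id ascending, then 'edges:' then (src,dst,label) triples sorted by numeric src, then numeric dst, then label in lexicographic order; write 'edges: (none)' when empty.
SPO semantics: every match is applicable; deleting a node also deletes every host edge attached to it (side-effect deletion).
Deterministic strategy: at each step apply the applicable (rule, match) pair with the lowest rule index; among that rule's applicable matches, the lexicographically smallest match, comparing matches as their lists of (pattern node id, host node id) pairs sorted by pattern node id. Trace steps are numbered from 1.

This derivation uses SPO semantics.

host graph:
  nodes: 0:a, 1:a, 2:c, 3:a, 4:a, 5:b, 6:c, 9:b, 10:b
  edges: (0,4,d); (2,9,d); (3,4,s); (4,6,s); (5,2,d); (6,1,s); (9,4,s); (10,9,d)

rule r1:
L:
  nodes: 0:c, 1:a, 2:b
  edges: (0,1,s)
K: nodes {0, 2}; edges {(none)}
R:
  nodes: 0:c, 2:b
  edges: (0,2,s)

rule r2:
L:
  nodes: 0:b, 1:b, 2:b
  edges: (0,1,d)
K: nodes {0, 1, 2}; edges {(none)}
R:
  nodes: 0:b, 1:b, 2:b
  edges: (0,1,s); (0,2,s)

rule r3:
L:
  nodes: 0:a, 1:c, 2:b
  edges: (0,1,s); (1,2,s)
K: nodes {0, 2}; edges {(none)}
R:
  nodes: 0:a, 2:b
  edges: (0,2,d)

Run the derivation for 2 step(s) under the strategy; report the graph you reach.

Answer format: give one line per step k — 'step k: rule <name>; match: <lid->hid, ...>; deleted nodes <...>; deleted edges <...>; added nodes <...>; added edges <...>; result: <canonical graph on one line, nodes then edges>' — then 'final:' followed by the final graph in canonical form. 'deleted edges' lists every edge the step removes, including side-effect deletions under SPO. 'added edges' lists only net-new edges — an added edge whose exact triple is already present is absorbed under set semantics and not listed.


step 1: rule r1; match: 0->6, 1->1, 2->5; deleted nodes 1; deleted edges (6,1,s); added nodes (none); added edges (6,5,s); result: nodes: 0:a, 2:c, 3:a, 4:a, 5:b, 6:c, 9:b, 10:b edges: (0,4,d); (2,9,d); (3,4,s); (4,6,s); (5,2,d); (6,5,s); (9,4,s); (10,9,d)
step 2: rule r2; match: 0->10, 1->9, 2->5; deleted nodes (none); deleted edges (10,9,d); added nodes (none); added edges (10,5,s); (10,9,s); result: nodes: 0:a, 2:c, 3:a, 4:a, 5:b, 6:c, 9:b, 10:b edges: (0,4,d); (2,9,d); (3,4,s); (4,6,s); (5,2,d); (6,5,s); (9,4,s); (10,5,s); (10,9,s)
final:
nodes: 0:a, 2:c, 3:a, 4:a, 5:b, 6:c, 9:b, 10:b
edges: (0,4,d); (2,9,d); (3,4,s); (4,6,s); (5,2,d); (6,5,s); (9,4,s); (10,5,s); (10,9,s)


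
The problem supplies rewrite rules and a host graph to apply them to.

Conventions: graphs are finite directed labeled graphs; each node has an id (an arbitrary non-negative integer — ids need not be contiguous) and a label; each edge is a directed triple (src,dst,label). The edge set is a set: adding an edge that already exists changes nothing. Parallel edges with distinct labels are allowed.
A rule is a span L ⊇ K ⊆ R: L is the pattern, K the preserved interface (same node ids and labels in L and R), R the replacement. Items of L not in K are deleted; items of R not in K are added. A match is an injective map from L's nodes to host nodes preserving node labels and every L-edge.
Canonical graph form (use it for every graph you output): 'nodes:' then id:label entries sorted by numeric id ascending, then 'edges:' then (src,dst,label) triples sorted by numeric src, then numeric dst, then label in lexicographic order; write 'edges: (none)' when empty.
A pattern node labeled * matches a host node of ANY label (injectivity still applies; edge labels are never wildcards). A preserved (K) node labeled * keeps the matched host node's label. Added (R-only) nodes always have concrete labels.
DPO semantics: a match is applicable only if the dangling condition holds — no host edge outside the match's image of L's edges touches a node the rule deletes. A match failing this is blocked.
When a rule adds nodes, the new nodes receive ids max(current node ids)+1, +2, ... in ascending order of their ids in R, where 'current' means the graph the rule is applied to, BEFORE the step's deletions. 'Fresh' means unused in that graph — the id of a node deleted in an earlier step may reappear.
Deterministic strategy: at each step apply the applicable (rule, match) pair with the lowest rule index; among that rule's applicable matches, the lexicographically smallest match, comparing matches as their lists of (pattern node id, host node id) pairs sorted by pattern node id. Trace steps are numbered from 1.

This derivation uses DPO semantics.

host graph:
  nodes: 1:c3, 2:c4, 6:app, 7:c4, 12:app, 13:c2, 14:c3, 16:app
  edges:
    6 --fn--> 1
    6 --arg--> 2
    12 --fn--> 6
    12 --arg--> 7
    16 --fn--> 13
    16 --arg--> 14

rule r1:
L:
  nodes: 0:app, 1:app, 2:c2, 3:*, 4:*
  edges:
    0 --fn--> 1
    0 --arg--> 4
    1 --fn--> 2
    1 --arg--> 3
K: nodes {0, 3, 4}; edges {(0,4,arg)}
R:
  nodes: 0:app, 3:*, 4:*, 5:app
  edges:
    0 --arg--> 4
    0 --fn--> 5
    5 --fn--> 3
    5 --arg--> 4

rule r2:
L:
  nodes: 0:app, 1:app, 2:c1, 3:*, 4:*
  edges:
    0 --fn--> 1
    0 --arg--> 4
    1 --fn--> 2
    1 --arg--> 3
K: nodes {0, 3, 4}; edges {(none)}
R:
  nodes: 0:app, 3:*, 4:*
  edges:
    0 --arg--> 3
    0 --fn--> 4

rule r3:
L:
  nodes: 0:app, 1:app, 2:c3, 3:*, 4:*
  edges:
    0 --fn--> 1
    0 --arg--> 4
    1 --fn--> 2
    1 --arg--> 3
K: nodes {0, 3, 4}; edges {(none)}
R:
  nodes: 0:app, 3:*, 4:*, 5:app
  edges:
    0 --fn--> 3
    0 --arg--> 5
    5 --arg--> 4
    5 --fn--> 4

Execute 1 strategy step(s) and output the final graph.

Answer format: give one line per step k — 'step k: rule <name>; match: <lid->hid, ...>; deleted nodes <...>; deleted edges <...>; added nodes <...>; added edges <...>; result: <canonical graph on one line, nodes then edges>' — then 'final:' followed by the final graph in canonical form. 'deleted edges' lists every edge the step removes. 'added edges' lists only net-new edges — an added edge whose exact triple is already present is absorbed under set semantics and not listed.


step 1: rule r3; match: 0->12, 1->6, 2->1, 3->2, 4->7; deleted nodes 1, 6; deleted edges (6,1,fn); (6,2,arg); (12,6,fn); (12,7,arg); added nodes 17; added edges (12,2,fn); (12,17,arg); (17,7,arg); (17,7,fn); result: nodes: 2:c4, 7:c4, 12:app, 13:c2, 14:c3, 16:app, 17:app edges: (12,2,fn); (12,17,arg); (16,13,fn); (16,14,arg); (17,7,arg); (17,7,fn)
final:
nodes: 2:c4, 7:c4, 12:app, 13:c2, 14:c3, 16:app, 17:app
edges: (12,2,fn); (12,17,arg); (16,13,fn); (16,14,arg); (17,7,arg); (17,7,fn)
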